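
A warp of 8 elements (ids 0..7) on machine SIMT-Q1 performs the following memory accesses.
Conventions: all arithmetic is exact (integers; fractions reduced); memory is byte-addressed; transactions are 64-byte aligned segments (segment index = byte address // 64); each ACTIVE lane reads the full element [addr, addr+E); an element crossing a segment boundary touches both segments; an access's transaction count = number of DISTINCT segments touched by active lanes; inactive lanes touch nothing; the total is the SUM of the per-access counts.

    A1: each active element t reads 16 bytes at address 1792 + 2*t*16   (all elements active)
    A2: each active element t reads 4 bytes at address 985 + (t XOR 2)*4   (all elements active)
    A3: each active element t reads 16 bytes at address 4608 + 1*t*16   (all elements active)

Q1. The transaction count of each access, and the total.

A1: 4 transactions
A2: 1 transaction
A3: 2 transactions

Answer: 4,1,2; total 7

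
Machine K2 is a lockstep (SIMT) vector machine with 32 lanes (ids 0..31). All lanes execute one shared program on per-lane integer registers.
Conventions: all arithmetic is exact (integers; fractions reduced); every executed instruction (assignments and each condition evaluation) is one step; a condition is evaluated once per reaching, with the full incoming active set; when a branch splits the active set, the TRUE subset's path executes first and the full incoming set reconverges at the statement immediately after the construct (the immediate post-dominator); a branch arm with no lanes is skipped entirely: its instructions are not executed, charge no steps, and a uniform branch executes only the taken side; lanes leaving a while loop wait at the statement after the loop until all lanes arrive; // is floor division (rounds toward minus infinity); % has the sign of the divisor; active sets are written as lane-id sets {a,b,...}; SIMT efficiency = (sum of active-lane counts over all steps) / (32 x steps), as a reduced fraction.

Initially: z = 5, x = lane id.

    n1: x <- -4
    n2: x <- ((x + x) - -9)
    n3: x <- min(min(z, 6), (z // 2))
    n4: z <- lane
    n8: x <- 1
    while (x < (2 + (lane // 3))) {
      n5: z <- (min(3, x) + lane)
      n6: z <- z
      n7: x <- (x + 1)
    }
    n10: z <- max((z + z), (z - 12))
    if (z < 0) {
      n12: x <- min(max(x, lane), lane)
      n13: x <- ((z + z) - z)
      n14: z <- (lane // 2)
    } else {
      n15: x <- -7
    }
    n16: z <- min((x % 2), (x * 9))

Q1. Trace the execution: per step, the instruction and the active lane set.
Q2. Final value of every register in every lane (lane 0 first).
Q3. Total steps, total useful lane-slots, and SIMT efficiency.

step 0: x <- -4                      {0,1,2,3,4,5,6,7,8,9,10,11,12,13,14,15,16,17,18,19,20,21,22,23,24,25,26,27,28,29,30,31}
step 1: x <- ((x + x) - -9)          {0,1,2,3,4,5,6,7,8,9,10,11,12,13,14,15,16,17,18,19,20,21,22,23,24,25,26,27,28,29,30,31}
step 2: x <- min(min(z, 6), (z // 2)) {0,1,2,3,4,5,6,7,8,9,10,11,12,13,14,15,16,17,18,19,20,21,22,23,24,25,26,27,28,29,30,31}
step 3: z <- lane                    {0,1,2,3,4,5,6,7,8,9,10,11,12,13,14,15,16,17,18,19,20,21,22,23,24,25,26,27,28,29,30,31}
step 4: x <- 1                       {0,1,2,3,4,5,6,7,8,9,10,11,12,13,14,15,16,17,18,19,20,21,22,23,24,25,26,27,28,29,30,31}
step 5: eval (x < (2 + (lane // 3))) {0,1,2,3,4,5,6,7,8,9,10,11,12,13,14,15,16,17,18,19,20,21,22,23,24,25,26,27,28,29,30,31}
step 6: z <- (min(3, x) + lane)      {0,1,2,3,4,5,6,7,8,9,10,11,12,13,14,15,16,17,18,19,20,21,22,23,24,25,26,27,28,29,30,31}
step 7: z <- z                       {0,1,2,3,4,5,6,7,8,9,10,11,12,13,14,15,16,17,18,19,20,21,22,23,24,25,26,27,28,29,30,31}
step 8: x <- (x + 1)                 {0,1,2,3,4,5,6,7,8,9,10,11,12,13,14,15,16,17,18,19,20,21,22,23,24,25,26,27,28,29,30,31}
step 9: eval (x < (2 + (lane // 3))) {0,1,2,3,4,5,6,7,8,9,10,11,12,13,14,15,16,17,18,19,20,21,22,23,24,25,26,27,28,29,30,31}
step 10: z <- (min(3, x) + lane)      {3,4,5,6,7,8,9,10,11,12,13,14,15,16,17,18,19,20,21,22,23,24,25,26,27,28,29,30,31}
step 11: z <- z                       {3,4,5,6,7,8,9,10,11,12,13,14,15,16,17,18,19,20,21,22,23,24,25,26,27,28,29,30,31}
step 12: x <- (x + 1)                 {3,4,5,6,7,8,9,10,11,12,13,14,15,16,17,18,19,20,21,22,23,24,25,26,27,28,29,30,31}
step 13: eval (x < (2 + (lane // 3))) {3,4,5,6,7,8,9,10,11,12,13,14,15,16,17,18,19,20,21,22,23,24,25,26,27,28,29,30,31}
step 14: z <- (min(3, x) + lane)      {6,7,8,9,10,11,12,13,14,15,16,17,18,19,20,21,22,23,24,25,26,27,28,29,30,31}
step 15: z <- z                       {6,7,8,9,10,11,12,13,14,15,16,17,18,19,20,21,22,23,24,25,26,27,28,29,30,31}
step 16: x <- (x + 1)                 {6,7,8,9,10,11,12,13,14,15,16,17,18,19,20,21,22,23,24,25,26,27,28,29,30,31}
step 17: eval (x < (2 + (lane // 3))) {6,7,8,9,10,11,12,13,14,15,16,17,18,19,20,21,22,23,24,25,26,27,28,29,30,31}
step 18: z <- (min(3, x) + lane)      {9,10,11,12,13,14,15,16,17,18,19,20,21,22,23,24,25,26,27,28,29,30,31}
step 19: z <- z                       {9,10,11,12,13,14,15,16,17,18,19,20,21,22,23,24,25,26,27,28,29,30,31}
step 20: x <- (x + 1)                 {9,10,11,12,13,14,15,16,17,18,19,20,21,22,23,24,25,26,27,28,29,30,31}
step 21: eval (x < (2 + (lane // 3))) {9,10,11,12,13,14,15,16,17,18,19,20,21,22,23,24,25,26,27,28,29,30,31}
step 22: z <- (min(3, x) + lane)      {12,13,14,15,16,17,18,19,20,21,22,23,24,25,26,27,28,29,30,31}
step 23: z <- z                       {12,13,14,15,16,17,18,19,20,21,22,23,24,25,26,27,28,29,30,31}
step 24: x <- (x + 1)                 {12,13,14,15,16,17,18,19,20,21,22,23,24,25,26,27,28,29,30,31}
step 25: eval (x < (2 + (lane // 3))) {12,13,14,15,16,17,18,19,20,21,22,23,24,25,26,27,28,29,30,31}
step 26: z <- (min(3, x) + lane)      {15,16,17,18,19,20,21,22,23,24,25,26,27,28,29,30,31}
step 27: z <- z                       {15,16,17,18,19,20,21,22,23,24,25,26,27,28,29,30,31}
step 28: x <- (x + 1)                 {15,16,17,18,19,20,21,22,23,24,25,26,27,28,29,30,31}
step 29: eval (x < (2 + (lane // 3))) {15,16,17,18,19,20,21,22,23,24,25,26,27,28,29,30,31}
step 30: z <- (min(3, x) + lane)      {18,19,20,21,22,23,24,25,26,27,28,29,30,31}
step 31: z <- z                       {18,19,20,21,22,23,24,25,26,27,28,29,30,31}
step 32: x <- (x + 1)                 {18,19,20,21,22,23,24,25,26,27,28,29,30,31}
step 33: eval (x < (2 + (lane // 3))) {18,19,20,21,22,23,24,25,26,27,28,29,30,31}
step 34: z <- (min(3, x) + lane)      {21,22,23,24,25,26,27,28,29,30,31}
step 35: z <- z                       {21,22,23,24,25,26,27,28,29,30,31}
step 36: x <- (x + 1)                 {21,22,23,24,25,26,27,28,29,30,31}
step 37: eval (x < (2 + (lane // 3))) {21,22,23,24,25,26,27,28,29,30,31}
step 38: z <- (min(3, x) + lane)      {24,25,26,27,28,29,30,31}
step 39: z <- z                       {24,25,26,27,28,29,30,31}
step 40: x <- (x + 1)                 {24,25,26,27,28,29,30,31}
step 41: eval (x < (2 + (lane // 3))) {24,25,26,27,28,29,30,31}
step 42: z <- (min(3, x) + lane)      {27,28,29,30,31}
step 43: z <- z                       {27,28,29,30,31}
step 44: x <- (x + 1)                 {27,28,29,30,31}
step 45: eval (x < (2 + (lane // 3))) {27,28,29,30,31}
step 46: z <- (min(3, x) + lane)      {30,31}
step 47: z <- z                       {30,31}
step 48: x <- (x + 1)                 {30,31}
step 49: eval (x < (2 + (lane // 3))) {30,31}
step 50: z <- max((z + z), (z - 12))  {0,1,2,3,4,5,6,7,8,9,10,11,12,13,14,15,16,17,18,19,20,21,22,23,24,25,26,27,28,29,30,31}
step 51: eval (z < 0)                 {0,1,2,3,4,5,6,7,8,9,10,11,12,13,14,15,16,17,18,19,20,21,22,23,24,25,26,27,28,29,30,31}
step 52: x <- -7                      {0,1,2,3,4,5,6,7,8,9,10,11,12,13,14,15,16,17,18,19,20,21,22,23,24,25,26,27,28,29,30,31}
step 53: z <- min((x % 2), (x * 9))   {0,1,2,3,4,5,6,7,8,9,10,11,12,13,14,15,16,17,18,19,20,21,22,23,24,25,26,27,28,29,30,31}

Answer: 54 steps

z: -63,-63,-63,-63,-63,-63,-63,-63,-63,-63,-63,-63,-63,-63,-63,-63,-63,-63,-63,-63,-63,-63,-63,-63,-63,-63,-63,-63,-63,-63,-63,-63
x: -7,-7,-7,-7,-7,-7,-7,-7,-7,-7,-7,-7,-7,-7,-7,-7,-7,-7,-7,-7,-7,-7,-7,-7,-7,-7,-7,-7,-7,-7,-7,-7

steps = 54; useful = 1068; efficiency = 1068/1728 = 89/144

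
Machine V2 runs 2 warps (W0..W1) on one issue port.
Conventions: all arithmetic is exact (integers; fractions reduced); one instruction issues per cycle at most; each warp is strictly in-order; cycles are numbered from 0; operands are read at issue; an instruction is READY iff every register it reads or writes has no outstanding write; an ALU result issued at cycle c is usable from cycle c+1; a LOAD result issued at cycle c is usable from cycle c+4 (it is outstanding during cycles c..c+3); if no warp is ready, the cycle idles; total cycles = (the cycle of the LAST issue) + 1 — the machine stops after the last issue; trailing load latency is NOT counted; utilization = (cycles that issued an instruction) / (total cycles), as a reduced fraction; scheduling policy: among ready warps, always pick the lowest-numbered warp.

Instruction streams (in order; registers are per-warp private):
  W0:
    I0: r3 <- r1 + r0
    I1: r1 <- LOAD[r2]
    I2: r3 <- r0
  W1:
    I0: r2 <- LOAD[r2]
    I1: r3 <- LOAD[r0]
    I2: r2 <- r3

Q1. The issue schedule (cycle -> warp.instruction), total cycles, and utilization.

cycle 0: W0.I0
cycle 1: W0.I1
cycle 2: W0.I2
cycle 3: W1.I0
cycle 4: W1.I1
cycle 5: idle
cycle 6: idle
cycle 7: idle
cycle 8: W1.I2

Answer: 9 cycles, utilization 2/3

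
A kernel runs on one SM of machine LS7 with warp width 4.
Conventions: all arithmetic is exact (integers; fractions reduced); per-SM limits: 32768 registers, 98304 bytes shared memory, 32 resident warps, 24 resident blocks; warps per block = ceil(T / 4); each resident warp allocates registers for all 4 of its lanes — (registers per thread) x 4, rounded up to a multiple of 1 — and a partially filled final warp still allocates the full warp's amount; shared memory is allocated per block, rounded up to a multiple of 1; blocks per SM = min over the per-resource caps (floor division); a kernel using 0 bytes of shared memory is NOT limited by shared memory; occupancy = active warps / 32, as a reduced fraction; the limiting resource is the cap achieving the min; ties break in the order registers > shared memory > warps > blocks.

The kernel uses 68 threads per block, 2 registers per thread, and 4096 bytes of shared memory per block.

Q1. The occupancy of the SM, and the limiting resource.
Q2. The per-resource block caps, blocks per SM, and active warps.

Answer: occupancy 17/32, limited by warps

registers: 240 blocks
shared memory: 24 blocks
warps: 1 block
blocks: 24 blocks

Answer: 1 block, 17 active warps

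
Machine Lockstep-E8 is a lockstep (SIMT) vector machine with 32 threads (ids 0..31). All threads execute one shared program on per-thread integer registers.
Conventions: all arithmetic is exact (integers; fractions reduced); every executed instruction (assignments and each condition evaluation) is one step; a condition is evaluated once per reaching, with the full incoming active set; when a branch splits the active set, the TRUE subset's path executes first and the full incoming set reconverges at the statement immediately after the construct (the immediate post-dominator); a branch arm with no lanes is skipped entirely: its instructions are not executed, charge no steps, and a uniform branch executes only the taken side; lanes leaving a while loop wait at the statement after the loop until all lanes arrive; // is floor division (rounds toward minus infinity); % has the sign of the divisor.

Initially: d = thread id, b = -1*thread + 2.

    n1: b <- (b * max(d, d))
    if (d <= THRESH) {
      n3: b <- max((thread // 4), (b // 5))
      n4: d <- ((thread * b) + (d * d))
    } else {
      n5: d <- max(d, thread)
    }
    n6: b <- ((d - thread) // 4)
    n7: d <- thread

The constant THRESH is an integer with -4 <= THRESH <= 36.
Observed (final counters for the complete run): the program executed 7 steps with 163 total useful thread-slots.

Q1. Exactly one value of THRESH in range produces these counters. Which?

Answer: THRESH = 2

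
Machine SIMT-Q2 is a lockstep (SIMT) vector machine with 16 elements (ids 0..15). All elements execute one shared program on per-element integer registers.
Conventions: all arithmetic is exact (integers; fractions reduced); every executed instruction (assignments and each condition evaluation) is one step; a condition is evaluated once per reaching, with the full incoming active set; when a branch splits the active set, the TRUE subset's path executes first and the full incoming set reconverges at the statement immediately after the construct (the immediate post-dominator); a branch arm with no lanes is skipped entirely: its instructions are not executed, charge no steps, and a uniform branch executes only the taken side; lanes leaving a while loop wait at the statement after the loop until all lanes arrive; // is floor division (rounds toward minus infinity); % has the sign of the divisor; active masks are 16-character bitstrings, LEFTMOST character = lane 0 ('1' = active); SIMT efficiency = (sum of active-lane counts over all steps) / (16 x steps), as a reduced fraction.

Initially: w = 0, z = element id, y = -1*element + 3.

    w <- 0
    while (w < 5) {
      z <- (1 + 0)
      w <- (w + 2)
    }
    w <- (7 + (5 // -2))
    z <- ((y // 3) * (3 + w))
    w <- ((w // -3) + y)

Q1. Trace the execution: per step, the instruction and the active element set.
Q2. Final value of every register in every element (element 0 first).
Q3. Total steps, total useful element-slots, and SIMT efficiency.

step 0: w <- 0                       1111111111111111
step 1: eval (w < 5)                 1111111111111111
step 2: z <- (1 + 0)                 1111111111111111
step 3: w <- (w + 2)                 1111111111111111
step 4: eval (w < 5)                 1111111111111111
step 5: z <- (1 + 0)                 1111111111111111
step 6: w <- (w + 2)                 1111111111111111
step 7: eval (w < 5)                 1111111111111111
step 8: z <- (1 + 0)                 1111111111111111
step 9: w <- (w + 2)                 1111111111111111
step 10: eval (w < 5)                 1111111111111111
step 11: w <- (7 + (5 // -2))         1111111111111111
step 12: z <- ((y // 3) * (3 + w))    1111111111111111
step 13: w <- ((w // -3) + y)         1111111111111111

Answer: 14 steps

w: 1,0,-1,-2,-3,-4,-5,-6,-7,-8,-9,-10,-11,-12,-13,-14
z: 7,0,0,0,-7,-7,-7,-14,-14,-14,-21,-21,-21,-28,-28,-28
y: 3,2,1,0,-1,-2,-3,-4,-5,-6,-7,-8,-9,-10,-11,-12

steps = 14; useful = 224; efficiency = 224/224 = 1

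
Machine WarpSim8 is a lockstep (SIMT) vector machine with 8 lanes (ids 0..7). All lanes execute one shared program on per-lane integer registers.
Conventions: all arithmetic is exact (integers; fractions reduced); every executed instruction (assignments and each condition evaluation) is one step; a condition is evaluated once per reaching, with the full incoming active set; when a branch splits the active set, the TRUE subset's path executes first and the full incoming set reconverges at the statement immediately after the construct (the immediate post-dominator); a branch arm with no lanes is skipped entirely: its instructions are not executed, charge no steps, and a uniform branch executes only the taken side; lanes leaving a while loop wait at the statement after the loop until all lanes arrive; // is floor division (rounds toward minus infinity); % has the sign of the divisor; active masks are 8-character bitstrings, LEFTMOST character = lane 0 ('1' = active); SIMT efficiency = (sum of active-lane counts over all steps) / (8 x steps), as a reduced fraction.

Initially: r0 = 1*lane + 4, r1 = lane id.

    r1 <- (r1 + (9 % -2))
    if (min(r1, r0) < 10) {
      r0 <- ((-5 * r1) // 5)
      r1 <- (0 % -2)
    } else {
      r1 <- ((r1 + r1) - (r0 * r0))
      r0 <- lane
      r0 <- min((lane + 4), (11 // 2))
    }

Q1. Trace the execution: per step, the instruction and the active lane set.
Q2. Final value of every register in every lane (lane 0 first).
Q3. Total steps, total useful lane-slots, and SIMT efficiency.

step 0: r1 <- (r1 + (9 % -2))        11111111
step 1: eval (min(r1, r0) < 10)      11111111
step 2: r0 <- ((-5 * r1) // 5)       11111111
step 3: r1 <- (0 % -2)               11111111

Answer: 4 steps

r0: 1,0,-1,-2,-3,-4,-5,-6
r1: 0,0,0,0,0,0,0,0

steps = 4; useful = 32; efficiency = 32/32 = 1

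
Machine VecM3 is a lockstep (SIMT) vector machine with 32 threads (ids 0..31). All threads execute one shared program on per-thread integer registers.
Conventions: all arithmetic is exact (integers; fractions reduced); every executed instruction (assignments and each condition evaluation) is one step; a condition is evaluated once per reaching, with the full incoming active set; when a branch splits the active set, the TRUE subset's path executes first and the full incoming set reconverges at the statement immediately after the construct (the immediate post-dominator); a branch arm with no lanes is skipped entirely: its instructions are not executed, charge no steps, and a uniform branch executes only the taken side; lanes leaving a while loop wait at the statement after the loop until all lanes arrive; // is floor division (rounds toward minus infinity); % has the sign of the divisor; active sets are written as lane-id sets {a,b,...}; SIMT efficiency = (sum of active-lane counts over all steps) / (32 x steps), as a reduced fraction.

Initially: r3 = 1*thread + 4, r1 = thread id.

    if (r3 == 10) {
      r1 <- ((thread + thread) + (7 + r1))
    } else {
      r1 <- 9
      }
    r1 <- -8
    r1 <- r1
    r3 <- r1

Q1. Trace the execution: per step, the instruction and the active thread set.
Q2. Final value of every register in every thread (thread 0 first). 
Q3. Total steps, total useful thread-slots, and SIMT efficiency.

step 0: eval (r3 == 10)              {0,1,2,3,4,5,6,7,8,9,10,11,12,13,14,15,16,17,18,19,20,21,22,23,24,25,26,27,28,29,30,31}
step 1: r1 <- ((thread + thread) + (7 + r1)) {6}
step 2: r1 <- 9                      {0,1,2,3,4,5,7,8,9,10,11,12,13,14,15,16,17,18,19,20,21,22,23,24,25,26,27,28,29,30,31}
step 3: r1 <- -8                     {0,1,2,3,4,5,6,7,8,9,10,11,12,13,14,15,16,17,18,19,20,21,22,23,24,25,26,27,28,29,30,31}
step 4: r1 <- r1                     {0,1,2,3,4,5,6,7,8,9,10,11,12,13,14,15,16,17,18,19,20,21,22,23,24,25,26,27,28,29,30,31}
step 5: r3 <- r1                     {0,1,2,3,4,5,6,7,8,9,10,11,12,13,14,15,16,17,18,19,20,21,22,23,24,25,26,27,28,29,30,31}

Answer: 6 steps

r3: -8,-8,-8,-8,-8,-8,-8,-8,-8,-8,-8,-8,-8,-8,-8,-8,-8,-8,-8,-8,-8,-8,-8,-8,-8,-8,-8,-8,-8,-8,-8,-8
r1: -8,-8,-8,-8,-8,-8,-8,-8,-8,-8,-8,-8,-8,-8,-8,-8,-8,-8,-8,-8,-8,-8,-8,-8,-8,-8,-8,-8,-8,-8,-8,-8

steps = 6; useful = 160; efficiency = 160/192 = 5/6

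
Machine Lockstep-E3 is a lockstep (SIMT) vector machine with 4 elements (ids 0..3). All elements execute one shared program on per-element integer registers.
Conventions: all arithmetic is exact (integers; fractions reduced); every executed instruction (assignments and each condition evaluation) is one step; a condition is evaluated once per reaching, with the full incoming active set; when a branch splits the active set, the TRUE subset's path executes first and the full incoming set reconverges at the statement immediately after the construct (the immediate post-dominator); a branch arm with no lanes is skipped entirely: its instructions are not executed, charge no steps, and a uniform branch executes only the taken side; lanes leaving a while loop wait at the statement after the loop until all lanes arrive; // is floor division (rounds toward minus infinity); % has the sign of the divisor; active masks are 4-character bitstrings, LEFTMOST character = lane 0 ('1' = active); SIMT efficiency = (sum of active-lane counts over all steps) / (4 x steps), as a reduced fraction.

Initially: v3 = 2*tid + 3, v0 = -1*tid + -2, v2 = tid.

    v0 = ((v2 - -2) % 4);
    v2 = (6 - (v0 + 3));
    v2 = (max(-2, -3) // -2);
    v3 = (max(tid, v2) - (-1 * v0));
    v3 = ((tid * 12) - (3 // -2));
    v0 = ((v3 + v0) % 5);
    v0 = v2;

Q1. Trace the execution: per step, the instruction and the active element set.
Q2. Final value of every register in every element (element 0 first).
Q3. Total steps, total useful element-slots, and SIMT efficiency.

step 0: v0 <- ((v2 - -2) % 4)        1111
step 1: v2 <- (6 - (v0 + 3))         1111
step 2: v2 <- (max(-2, -3) // -2)    1111
step 3: v3 <- (max(tid, v2) - (-1 * v0)) 1111
step 4: v3 <- ((tid * 12) - (3 // -2)) 1111
step 5: v0 <- ((v3 + v0) % 5)        1111
step 6: v0 <- v2                     1111

Answer: 7 steps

v3: 2,14,26,38
v0: 1,1,1,1
v2: 1,1,1,1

steps = 7; useful = 28; efficiency = 28/28 = 1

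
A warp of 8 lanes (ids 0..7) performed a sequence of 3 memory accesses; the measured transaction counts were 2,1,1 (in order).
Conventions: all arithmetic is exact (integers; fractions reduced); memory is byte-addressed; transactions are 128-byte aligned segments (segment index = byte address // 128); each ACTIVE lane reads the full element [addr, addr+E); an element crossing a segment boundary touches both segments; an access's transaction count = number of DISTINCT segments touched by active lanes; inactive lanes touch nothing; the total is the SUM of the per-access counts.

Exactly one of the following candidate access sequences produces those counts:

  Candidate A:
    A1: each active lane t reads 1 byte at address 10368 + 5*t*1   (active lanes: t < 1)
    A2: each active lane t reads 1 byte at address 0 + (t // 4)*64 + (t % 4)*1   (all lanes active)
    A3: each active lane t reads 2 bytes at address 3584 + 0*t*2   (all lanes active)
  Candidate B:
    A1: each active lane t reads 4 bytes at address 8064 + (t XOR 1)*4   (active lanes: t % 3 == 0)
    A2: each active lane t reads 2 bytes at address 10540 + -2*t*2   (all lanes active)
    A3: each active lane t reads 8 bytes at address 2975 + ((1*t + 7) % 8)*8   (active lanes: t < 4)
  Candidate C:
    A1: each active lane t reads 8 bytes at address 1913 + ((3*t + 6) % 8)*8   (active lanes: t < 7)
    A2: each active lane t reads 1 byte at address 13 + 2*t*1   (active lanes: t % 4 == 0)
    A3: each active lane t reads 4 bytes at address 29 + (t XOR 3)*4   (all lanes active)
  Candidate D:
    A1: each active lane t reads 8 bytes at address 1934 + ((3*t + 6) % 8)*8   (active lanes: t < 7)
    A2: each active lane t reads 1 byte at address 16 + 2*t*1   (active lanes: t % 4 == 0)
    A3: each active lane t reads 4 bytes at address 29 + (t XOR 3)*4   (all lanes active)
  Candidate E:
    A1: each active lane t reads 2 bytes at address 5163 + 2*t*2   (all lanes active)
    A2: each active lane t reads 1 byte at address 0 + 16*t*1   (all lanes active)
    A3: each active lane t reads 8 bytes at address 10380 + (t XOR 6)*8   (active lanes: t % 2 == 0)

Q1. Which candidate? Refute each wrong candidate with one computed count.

A: A1 gives 1 transaction, not 2
B: A1 gives 1 transaction, not 2
D: A1 gives 1 transaction, not 2
E: A1 gives 1 transaction, not 2
C: all counts match (2,1,1)

Answer: C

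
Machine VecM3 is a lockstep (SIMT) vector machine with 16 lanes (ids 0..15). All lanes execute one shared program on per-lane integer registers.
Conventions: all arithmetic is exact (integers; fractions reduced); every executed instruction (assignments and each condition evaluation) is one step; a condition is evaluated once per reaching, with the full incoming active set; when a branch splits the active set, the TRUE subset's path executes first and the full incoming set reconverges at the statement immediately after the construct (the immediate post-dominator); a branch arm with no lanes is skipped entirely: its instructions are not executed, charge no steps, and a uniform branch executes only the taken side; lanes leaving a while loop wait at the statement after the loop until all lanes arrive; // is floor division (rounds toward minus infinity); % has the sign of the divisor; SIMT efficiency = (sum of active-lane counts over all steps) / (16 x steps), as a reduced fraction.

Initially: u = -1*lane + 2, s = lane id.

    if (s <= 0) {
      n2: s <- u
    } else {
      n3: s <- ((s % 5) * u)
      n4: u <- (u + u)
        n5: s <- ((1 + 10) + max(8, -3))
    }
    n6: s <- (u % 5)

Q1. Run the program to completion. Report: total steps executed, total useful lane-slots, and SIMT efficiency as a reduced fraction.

Answer: 6 steps, 78 useful, 13/16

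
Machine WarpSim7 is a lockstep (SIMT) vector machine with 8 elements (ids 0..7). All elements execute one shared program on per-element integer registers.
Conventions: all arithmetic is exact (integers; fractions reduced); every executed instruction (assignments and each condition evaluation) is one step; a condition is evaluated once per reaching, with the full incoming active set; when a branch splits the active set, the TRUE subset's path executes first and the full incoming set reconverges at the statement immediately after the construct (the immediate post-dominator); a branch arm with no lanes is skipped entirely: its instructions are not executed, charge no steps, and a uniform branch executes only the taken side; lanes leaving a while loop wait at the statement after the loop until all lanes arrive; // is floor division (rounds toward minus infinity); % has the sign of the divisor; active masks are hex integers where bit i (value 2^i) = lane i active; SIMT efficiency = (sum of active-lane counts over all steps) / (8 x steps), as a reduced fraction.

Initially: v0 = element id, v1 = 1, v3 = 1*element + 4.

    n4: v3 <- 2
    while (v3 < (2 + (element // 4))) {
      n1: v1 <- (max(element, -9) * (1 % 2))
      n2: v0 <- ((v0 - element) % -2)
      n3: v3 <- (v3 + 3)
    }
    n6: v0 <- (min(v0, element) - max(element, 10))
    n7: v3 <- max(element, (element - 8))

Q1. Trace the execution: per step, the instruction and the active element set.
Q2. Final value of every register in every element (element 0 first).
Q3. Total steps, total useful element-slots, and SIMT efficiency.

step 0: v3 <- 2                      0xff
step 1: eval (v3 < (2 + (element // 4))) 0xff
step 2: v1 <- (max(element, -9) * (1 % 2)) 0xf0
step 3: v0 <- ((v0 - element) % -2)  0xf0
step 4: v3 <- (v3 + 3)               0xf0
step 5: eval (v3 < (2 + (element // 4))) 0xf0
step 6: v0 <- (min(v0, element) - max(element, 10)) 0xff
step 7: v3 <- max(element, (element - 8)) 0xff

Answer: 8 steps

v0: -10,-9,-8,-7,-10,-10,-10,-10
v1: 1,1,1,1,4,5,6,7
v3: 0,1,2,3,4,5,6,7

steps = 8; useful = 48; efficiency = 48/64 = 3/4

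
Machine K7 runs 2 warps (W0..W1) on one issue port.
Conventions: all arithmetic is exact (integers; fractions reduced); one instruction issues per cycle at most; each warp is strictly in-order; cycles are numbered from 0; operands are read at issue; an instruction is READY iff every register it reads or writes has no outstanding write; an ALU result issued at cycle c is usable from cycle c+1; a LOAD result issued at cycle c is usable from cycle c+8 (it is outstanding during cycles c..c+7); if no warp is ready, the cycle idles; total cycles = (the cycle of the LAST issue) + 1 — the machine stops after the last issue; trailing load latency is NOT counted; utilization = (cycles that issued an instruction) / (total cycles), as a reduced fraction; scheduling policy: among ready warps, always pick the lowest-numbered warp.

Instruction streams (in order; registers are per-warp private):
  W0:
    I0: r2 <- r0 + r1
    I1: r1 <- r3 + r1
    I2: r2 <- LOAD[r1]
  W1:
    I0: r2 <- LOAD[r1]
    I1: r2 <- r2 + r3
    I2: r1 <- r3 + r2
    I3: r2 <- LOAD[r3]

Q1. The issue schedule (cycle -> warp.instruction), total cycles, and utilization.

cycle 0: W0.I0
cycle 1: W0.I1
cycle 2: W0.I2
cycle 3: W1.I0
cycle 4: idle
cycle 5: idle
cycle 6: idle
cycle 7: idle
cycle 8: idle
cycle 9: idle
cycle 10: idle
cycle 11: W1.I1
cycle 12: W1.I2
cycle 13: W1.I3

Answer: 14 cycles, utilization 1/2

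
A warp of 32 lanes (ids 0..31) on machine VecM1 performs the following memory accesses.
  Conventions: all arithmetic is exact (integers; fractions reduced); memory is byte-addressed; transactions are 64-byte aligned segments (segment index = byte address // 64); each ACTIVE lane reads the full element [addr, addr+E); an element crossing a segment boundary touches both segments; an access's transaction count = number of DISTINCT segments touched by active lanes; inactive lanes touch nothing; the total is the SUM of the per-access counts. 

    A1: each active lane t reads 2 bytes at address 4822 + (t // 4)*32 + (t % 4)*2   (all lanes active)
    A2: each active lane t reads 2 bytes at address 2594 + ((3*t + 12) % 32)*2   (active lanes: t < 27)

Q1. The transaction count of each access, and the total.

A1: 4 transactions
A2: 2 transactions

Answer: 4,2; total 6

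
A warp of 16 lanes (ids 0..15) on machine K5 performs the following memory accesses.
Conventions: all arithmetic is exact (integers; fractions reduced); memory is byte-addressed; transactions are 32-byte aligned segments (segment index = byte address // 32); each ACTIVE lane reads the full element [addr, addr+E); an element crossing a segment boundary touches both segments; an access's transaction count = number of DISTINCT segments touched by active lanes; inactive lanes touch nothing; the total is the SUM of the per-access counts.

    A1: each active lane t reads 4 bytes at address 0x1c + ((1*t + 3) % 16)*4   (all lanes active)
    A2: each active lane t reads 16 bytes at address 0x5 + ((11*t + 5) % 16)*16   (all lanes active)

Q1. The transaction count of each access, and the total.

A1: 3 transactions
A2: 9 transactions

Answer: 3,9; total 12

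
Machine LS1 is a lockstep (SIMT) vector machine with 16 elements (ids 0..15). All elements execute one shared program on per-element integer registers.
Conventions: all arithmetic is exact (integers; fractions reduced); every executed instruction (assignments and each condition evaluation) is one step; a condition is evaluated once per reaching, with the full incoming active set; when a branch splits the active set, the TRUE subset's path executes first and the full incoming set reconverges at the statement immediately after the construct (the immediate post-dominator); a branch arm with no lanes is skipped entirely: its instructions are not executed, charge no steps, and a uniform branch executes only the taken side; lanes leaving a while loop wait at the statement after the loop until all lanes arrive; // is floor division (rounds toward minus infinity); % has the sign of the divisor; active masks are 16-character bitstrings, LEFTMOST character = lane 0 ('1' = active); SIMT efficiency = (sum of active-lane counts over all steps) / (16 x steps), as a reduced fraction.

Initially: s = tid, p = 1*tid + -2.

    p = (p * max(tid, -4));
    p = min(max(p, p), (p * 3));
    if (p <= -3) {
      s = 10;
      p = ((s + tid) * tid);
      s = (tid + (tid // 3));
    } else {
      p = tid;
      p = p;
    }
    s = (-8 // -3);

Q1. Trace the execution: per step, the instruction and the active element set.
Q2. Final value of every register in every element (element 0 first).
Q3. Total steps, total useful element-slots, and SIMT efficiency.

step 0: p <- (p * max(tid, -4))      1111111111111111
step 1: p <- min(max(p, p), (p * 3)) 1111111111111111
step 2: eval (p <= -3)               1111111111111111
step 3: s <- 10                      0100000000000000
step 4: p <- ((s + tid) * tid)       0100000000000000
step 5: s <- (tid + (tid // 3))      0100000000000000
step 6: p <- tid                     1011111111111111
step 7: p <- p                       1011111111111111
step 8: s <- (-8 // -3)              1111111111111111

Answer: 9 steps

s: 2,2,2,2,2,2,2,2,2,2,2,2,2,2,2,2
p: 0,11,2,3,4,5,6,7,8,9,10,11,12,13,14,15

steps = 9; useful = 97; efficiency = 97/144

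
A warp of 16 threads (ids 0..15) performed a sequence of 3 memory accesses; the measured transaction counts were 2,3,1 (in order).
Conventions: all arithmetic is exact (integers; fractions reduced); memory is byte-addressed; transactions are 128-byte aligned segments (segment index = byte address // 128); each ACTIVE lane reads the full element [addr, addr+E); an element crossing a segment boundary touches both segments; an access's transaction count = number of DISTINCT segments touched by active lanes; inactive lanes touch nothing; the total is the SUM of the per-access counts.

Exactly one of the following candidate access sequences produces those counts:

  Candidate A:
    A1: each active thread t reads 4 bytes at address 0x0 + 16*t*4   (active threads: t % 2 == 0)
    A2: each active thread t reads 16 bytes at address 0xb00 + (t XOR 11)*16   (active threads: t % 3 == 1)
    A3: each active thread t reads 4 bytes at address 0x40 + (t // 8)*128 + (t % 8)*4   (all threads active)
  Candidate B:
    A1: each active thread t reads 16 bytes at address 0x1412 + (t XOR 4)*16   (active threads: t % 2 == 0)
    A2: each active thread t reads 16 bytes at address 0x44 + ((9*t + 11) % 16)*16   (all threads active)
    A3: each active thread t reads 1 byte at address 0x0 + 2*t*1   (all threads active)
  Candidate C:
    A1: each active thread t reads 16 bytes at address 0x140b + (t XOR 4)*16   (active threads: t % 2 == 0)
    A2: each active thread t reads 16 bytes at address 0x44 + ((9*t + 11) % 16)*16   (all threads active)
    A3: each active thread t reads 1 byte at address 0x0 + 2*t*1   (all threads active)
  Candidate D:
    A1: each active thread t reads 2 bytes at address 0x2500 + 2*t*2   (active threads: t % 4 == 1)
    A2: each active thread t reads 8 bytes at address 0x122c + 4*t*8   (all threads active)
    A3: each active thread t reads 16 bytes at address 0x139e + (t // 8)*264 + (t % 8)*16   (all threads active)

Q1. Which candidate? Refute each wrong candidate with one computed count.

A: A1 gives 8 transactions, not 2
B: A1 gives 3 transactions, not 2
D: A1 gives 1 transaction, not 2
C: all counts match (2,3,1)

Answer: C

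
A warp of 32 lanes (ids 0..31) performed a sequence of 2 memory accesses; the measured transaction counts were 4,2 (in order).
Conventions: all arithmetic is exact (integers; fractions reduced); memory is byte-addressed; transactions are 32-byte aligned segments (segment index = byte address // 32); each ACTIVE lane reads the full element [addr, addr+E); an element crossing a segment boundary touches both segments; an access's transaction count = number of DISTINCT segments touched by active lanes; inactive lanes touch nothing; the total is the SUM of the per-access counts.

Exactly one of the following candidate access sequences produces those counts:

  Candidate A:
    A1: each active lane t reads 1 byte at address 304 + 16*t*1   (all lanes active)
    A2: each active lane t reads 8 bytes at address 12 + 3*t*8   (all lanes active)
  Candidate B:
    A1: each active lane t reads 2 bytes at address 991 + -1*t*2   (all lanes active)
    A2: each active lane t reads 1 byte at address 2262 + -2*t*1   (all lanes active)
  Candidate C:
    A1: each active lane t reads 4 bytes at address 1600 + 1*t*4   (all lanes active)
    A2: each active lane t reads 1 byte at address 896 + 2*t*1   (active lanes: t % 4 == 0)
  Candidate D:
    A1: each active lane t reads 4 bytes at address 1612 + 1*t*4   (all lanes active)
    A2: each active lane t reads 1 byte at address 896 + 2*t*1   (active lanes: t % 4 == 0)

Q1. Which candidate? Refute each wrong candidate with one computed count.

A: A1 gives 17 transactions, not 4
B: A1 gives 3 transactions, not 4
D: A1 gives 5 transactions, not 4
C: all counts match (4,2)

Answer: C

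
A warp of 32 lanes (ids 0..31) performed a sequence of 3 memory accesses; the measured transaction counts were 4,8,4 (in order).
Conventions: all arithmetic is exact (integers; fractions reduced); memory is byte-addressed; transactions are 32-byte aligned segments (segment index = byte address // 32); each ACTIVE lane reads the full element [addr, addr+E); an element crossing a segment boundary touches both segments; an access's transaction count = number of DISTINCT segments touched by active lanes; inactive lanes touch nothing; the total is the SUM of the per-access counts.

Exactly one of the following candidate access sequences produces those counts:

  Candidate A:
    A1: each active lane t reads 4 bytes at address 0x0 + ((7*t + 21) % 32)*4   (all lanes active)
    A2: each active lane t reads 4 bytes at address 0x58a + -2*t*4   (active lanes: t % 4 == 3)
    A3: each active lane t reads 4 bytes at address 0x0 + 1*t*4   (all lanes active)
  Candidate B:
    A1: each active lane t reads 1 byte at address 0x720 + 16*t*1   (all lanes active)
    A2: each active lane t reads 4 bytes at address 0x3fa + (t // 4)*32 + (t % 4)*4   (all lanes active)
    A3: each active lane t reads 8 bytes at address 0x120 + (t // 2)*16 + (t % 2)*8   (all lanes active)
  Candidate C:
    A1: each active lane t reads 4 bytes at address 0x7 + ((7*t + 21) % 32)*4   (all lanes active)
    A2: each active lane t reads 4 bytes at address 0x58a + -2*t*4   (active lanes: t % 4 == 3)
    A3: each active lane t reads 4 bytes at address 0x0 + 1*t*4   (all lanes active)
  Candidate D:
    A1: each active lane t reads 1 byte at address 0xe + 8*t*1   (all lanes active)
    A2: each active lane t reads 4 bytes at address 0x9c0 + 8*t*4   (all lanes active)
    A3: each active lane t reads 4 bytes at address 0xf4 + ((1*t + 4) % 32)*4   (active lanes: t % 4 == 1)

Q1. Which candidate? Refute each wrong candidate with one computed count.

B: A1 gives 16 transactions, not 4
C: A1 gives 5 transactions, not 4
D: A1 gives 9 transactions, not 4
A: all counts match (4,8,4)

Answer: A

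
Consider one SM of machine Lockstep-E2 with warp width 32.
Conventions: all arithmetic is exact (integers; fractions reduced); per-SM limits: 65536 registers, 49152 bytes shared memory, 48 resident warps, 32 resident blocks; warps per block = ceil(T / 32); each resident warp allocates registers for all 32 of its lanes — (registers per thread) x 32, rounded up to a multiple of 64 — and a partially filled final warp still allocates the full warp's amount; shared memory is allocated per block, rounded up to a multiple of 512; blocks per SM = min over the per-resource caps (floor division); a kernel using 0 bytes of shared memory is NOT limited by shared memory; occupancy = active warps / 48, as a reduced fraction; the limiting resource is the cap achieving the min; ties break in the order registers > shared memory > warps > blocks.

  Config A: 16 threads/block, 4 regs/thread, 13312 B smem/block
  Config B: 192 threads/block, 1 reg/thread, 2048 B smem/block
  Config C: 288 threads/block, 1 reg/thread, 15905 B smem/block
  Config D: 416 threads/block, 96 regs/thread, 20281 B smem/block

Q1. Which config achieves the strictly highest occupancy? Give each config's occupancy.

occupancies: A 1/16, B 1, C 9/16, D 13/48

Answer: B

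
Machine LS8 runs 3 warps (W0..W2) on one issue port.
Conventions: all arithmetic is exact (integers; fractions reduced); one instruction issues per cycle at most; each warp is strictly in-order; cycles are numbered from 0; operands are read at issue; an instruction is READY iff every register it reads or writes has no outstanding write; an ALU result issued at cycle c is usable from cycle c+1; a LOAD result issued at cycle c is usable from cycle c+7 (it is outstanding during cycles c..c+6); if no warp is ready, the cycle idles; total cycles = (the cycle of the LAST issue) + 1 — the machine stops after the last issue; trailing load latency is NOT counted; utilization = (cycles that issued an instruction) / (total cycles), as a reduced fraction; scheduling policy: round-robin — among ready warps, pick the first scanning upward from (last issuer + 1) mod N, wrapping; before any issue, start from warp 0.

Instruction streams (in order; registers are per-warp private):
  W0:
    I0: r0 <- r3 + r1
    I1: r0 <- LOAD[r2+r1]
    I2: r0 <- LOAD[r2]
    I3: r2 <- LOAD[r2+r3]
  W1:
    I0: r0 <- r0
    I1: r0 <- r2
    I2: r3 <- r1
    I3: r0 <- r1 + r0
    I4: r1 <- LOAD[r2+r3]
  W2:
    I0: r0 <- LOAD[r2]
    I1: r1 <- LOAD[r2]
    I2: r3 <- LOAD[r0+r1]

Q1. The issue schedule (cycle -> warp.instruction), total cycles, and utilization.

cycle 0: W0.I0
cycle 1: W1.I0
cycle 2: W2.I0
cycle 3: W0.I1
cycle 4: W1.I1
cycle 5: W2.I1
cycle 6: W1.I2
cycle 7: W1.I3
cycle 8: W1.I4
cycle 9: idle
cycle 10: W0.I2
cycle 11: W0.I3
cycle 12: W2.I2

Answer: 13 cycles, utilization 12/13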